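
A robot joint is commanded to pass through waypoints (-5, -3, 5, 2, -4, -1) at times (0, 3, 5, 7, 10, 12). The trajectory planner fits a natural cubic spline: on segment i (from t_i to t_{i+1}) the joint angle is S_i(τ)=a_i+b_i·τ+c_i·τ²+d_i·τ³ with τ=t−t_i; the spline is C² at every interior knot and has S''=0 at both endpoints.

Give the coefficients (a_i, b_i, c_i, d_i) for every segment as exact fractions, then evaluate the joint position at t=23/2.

Δ: Δ0=2/3, Δ1=4, Δ2=-3/2, Δ3=-2, Δ4=3/2
row 1: diag=10, rhs=20; c'=1/5, d'=2
row 2: denom=8−2·1/5=38/5; d'=(-33−2·2)/(38/5)=-185/38
row 3: denom=10−2·5/19=180/19; d'=(-3−2·-185/38)/(180/19)=32/45
row 4: denom=10−3·19/60=181/20; d'=(21−3·32/45)/(181/20)=1132/543
back: M4=1132/543
back: M3=32/45−19/60·1132/543=83/1629
back: M2=-185/38−5/19·83/1629=-15905/3258
back: M1=2−1/5·-15905/3258=9697/3258
M: M0=0, M1=9697/3258, M2=-15905/3258, M3=83/1629, M4=1132/543, M5=0
seg 0: a=-5, c=M0/2=0, d=(M1−M0)/(6·3)=9697/58644, b=Δ0−h0·(2M0+M1)/6=-5353/6516
seg 1: a=-3, c=M1/2=9697/6516, d=(M2−M1)/(6·2)=-4267/6516, b=Δ1−h1·(2M1+M2)/6=11869/3258
seg 2: a=5, c=M2/2=-15905/6516, d=(M3−M2)/(6·2)=5357/13032, b=Δ2−h2·(2M2+M3)/6=629/362
seg 3: a=2, c=M3/2=83/3258, d=(M4−M3)/(6·3)=3313/29322, b=Δ3−h3·(2M3+M4)/6=-5039/1629
seg 4: a=-4, c=M4/2=566/543, d=(M5−M4)/(6·2)=-283/1629, b=Δ4−h4·(2M4+M5)/6=359/3258
t_q=23/2 → seg 4, τ=3/2; S=-4+359/3258·τ+566/543·τ²+-283/1629·τ³=-9017/4344

  seg 0: a=-5 b=-5353/6516 c=0 d=9697/58644
  seg 1: a=-3 b=11869/3258 c=9697/6516 d=-4267/6516
  seg 2: a=5 b=629/362 c=-15905/6516 d=5357/13032
  seg 3: a=2 b=-5039/1629 c=83/3258 d=3313/29322
  seg 4: a=-4 b=359/3258 c=566/543 d=-283/1629
S(23/2) = -9017/4344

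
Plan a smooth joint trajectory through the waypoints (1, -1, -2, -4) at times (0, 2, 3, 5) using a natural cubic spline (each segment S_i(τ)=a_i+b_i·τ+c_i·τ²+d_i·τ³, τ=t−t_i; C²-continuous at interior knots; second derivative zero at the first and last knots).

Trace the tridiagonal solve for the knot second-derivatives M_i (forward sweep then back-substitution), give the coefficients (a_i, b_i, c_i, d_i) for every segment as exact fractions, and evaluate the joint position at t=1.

Δ: Δ0=-1, Δ1=-1, Δ2=-1
row 1: diag=6, rhs=0; c'=1/6, d'=0
row 2: denom=6−1·1/6=35/6; d'=(0−1·0)/(35/6)=0
back: M2=0
back: M1=0−1/6·0=0
M: M0=0, M1=0, M2=0, M3=0
seg 0: a=1, c=M0/2=0, d=(M1−M0)/(6·2)=0, b=Δ0−h0·(2M0+M1)/6=-1
seg 1: a=-1, c=M1/2=0, d=(M2−M1)/(6·1)=0, b=Δ1−h1·(2M1+M2)/6=-1
seg 2: a=-2, c=M2/2=0, d=(M3−M2)/(6·2)=0, b=Δ2−h2·(2M2+M3)/6=-1
t_q=1 → seg 0, τ=1; S=1+-1·τ+0·τ²+0·τ³=0

  seg 0: a=1 b=-1 c=0 d=0
  seg 1: a=-1 b=-1 c=0 d=0
  seg 2: a=-2 b=-1 c=0 d=0
S(1) = 0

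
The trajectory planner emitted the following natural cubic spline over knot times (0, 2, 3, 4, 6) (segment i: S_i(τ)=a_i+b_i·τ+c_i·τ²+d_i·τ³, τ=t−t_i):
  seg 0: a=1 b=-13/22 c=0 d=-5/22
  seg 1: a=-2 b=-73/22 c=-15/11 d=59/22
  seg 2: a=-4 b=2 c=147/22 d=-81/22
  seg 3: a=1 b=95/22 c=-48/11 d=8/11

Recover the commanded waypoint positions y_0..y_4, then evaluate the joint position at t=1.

y_0 = S_0(0) = a_0 = 1
y_1 = S_1(0) = a_1 = -2
y_2 = S_2(0) = a_2 = -4
y_3 = S_3(0) = a_3 = 1
y_4 = S_3(2) = -2
t_q=1 is in segment 0 (τ=1); S_0(τ)=2/11

y_0=1 y_1=-2 y_2=-4 y_3=1 y_4=-2
S(1) = 2/11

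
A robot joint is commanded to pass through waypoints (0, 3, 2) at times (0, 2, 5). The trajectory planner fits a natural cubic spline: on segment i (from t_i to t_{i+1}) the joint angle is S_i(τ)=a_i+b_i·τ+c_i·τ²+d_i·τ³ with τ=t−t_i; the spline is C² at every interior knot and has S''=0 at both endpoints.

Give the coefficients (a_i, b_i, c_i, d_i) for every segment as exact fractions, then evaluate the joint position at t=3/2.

Δ: Δ0=3/2, Δ1=-1/3
row 1: diag=10, rhs=-11; c'=3/10, d'=-11/10
back: M1=-11/10
M: M0=0, M1=-11/10, M2=0
seg 0: a=0, c=M0/2=0, d=(M1−M0)/(6·2)=-11/120, b=Δ0−h0·(2M0+M1)/6=28/15
seg 1: a=3, c=M1/2=-11/20, d=(M2−M1)/(6·3)=11/180, b=Δ1−h1·(2M1+M2)/6=23/30
t_q=3/2 → seg 0, τ=3/2; S=0+28/15·τ+0·τ²+-11/120·τ³=797/320

  seg 0: a=0 b=28/15 c=0 d=-11/120
  seg 1: a=3 b=23/30 c=-11/20 d=11/180
S(3/2) = 797/320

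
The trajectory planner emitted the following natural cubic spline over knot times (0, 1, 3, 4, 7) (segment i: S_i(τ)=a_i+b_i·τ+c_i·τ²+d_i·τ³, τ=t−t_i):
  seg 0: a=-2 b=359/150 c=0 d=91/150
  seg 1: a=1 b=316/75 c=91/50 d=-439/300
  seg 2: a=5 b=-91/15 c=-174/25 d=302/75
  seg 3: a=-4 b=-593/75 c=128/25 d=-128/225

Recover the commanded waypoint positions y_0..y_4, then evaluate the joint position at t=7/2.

y_0 = S_0(0) = a_0 = -2
y_1 = S_1(0) = a_1 = 1
y_2 = S_2(0) = a_2 = 5
y_3 = S_3(0) = a_3 = -4
y_4 = S_3(3) = 3
t_q=7/2 is in segment 2 (τ=1/2); S_2(τ)=73/100

y_0=-2 y_1=1 y_2=5 y_3=-4 y_4=3
S(7/2) = 73/100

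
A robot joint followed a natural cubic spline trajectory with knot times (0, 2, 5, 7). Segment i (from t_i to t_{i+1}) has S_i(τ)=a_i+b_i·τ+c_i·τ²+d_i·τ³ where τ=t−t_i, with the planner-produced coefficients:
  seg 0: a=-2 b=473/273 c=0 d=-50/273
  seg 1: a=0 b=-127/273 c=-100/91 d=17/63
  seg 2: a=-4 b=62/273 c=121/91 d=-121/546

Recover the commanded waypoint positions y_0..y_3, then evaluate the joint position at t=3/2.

y_0=-2 y_1=0 y_2=-4 y_3=0
S(3/2) = -1/52

y_0 = S_0(0) = a_0 = -2
y_1 = S_1(0) = a_1 = 0
y_2 = S_2(0) = a_2 = -4
y_3 = S_2(2) = 0
t_q=3/2 is in segment 0 (τ=3/2); S_0(τ)=-1/52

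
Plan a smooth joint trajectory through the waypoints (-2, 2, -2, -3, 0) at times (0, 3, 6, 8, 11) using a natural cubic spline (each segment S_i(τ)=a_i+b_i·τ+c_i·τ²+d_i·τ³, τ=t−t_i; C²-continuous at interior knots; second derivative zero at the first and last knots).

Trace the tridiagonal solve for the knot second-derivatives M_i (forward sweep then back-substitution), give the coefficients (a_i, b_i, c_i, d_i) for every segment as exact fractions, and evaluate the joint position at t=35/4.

  seg 0: a=-2 b=124/59 c=0 d=-136/1593
  seg 1: a=2 b=-12/59 c=-136/177 d=208/1593
  seg 2: a=-2 b=-76/59 c=24/59 d=-3/472
  seg 3: a=-3 b=31/118 c=87/236 d=-29/708
S(35/4) = -39465/15104

Δ: Δ0=4/3, Δ1=-4/3, Δ2=-1/2, Δ3=1
row 1: diag=12, rhs=-16; c'=1/4, d'=-4/3
row 2: denom=10−3·1/4=37/4; d'=(5−3·-4/3)/(37/4)=36/37
row 3: denom=10−2·8/37=354/37; d'=(9−2·36/37)/(354/37)=87/118
back: M3=87/118
back: M2=36/37−8/37·87/118=48/59
back: M1=-4/3−1/4·48/59=-272/177
M: M0=0, M1=-272/177, M2=48/59, M3=87/118, M4=0
seg 0: a=-2, c=M0/2=0, d=(M1−M0)/(6·3)=-136/1593, b=Δ0−h0·(2M0+M1)/6=124/59
seg 1: a=2, c=M1/2=-136/177, d=(M2−M1)/(6·3)=208/1593, b=Δ1−h1·(2M1+M2)/6=-12/59
seg 2: a=-2, c=M2/2=24/59, d=(M3−M2)/(6·2)=-3/472, b=Δ2−h2·(2M2+M3)/6=-76/59
seg 3: a=-3, c=M3/2=87/236, d=(M4−M3)/(6·3)=-29/708, b=Δ3−h3·(2M3+M4)/6=31/118
t_q=35/4 → seg 3, τ=3/4; S=-3+31/118·τ+87/236·τ²+-29/708·τ³=-39465/15104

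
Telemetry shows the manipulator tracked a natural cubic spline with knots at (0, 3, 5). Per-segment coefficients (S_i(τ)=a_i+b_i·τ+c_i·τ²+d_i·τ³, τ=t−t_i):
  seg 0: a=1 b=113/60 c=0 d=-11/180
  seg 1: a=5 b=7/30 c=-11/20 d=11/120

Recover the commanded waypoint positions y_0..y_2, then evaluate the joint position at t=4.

y_0=1 y_1=5 y_2=4
S(4) = 191/40

y_0 = S_0(0) = a_0 = 1
y_1 = S_1(0) = a_1 = 5
y_2 = S_1(2) = 4
t_q=4 is in segment 1 (τ=1); S_1(τ)=191/40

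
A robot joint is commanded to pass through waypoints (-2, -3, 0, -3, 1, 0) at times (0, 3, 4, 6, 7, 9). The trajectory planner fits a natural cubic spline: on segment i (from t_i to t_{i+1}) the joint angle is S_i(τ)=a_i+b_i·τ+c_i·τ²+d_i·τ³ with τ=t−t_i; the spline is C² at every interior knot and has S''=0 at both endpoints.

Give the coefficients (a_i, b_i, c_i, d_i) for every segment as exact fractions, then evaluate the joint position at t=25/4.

Δ: Δ0=-1/3, Δ1=3, Δ2=-3/2, Δ3=4, Δ4=-1/2
row 1: diag=8, rhs=20; c'=1/8, d'=5/2
row 2: denom=6−1·1/8=47/8; d'=(-27−1·5/2)/(47/8)=-236/47
row 3: denom=6−2·16/47=250/47; d'=(33−2·-236/47)/(250/47)=2023/250
row 4: denom=6−1·47/250=1453/250; d'=(-27−1·2023/250)/(1453/250)=-8773/1453
back: M4=-8773/1453
back: M3=2023/250−47/250·-8773/1453=13407/1453
back: M2=-236/47−16/47·13407/1453=-11860/1453
back: M1=5/2−1/8·-11860/1453=5115/1453
M: M0=0, M1=5115/1453, M2=-11860/1453, M3=13407/1453, M4=-8773/1453, M5=0
seg 0: a=-2, c=M0/2=0, d=(M1−M0)/(6·3)=1705/8718, b=Δ0−h0·(2M0+M1)/6=-18251/8718
seg 1: a=-3, c=M1/2=5115/2906, d=(M2−M1)/(6·1)=-16975/8718, b=Δ1−h1·(2M1+M2)/6=13892/4359
seg 2: a=0, c=M2/2=-5930/1453, d=(M3−M2)/(6·2)=25267/17436, b=Δ2−h2·(2M2+M3)/6=7549/8718
seg 3: a=-3, c=M3/2=13407/2906, d=(M4−M3)/(6·1)=-11090/4359, b=Δ3−h3·(2M3+M4)/6=16831/8718
seg 4: a=1, c=M4/2=-8773/2906, d=(M5−M4)/(6·2)=8773/17436, b=Δ4−h4·(2M4+M5)/6=30733/8718
t_q=25/4 → seg 3, τ=1/4; S=-3+16831/8718·τ+13407/2906·τ²+-11090/4359·τ³=-6593/2906

  seg 0: a=-2 b=-18251/8718 c=0 d=1705/8718
  seg 1: a=-3 b=13892/4359 c=5115/2906 d=-16975/8718
  seg 2: a=0 b=7549/8718 c=-5930/1453 d=25267/17436
  seg 3: a=-3 b=16831/8718 c=13407/2906 d=-11090/4359
  seg 4: a=1 b=30733/8718 c=-8773/2906 d=8773/17436
S(25/4) = -6593/2906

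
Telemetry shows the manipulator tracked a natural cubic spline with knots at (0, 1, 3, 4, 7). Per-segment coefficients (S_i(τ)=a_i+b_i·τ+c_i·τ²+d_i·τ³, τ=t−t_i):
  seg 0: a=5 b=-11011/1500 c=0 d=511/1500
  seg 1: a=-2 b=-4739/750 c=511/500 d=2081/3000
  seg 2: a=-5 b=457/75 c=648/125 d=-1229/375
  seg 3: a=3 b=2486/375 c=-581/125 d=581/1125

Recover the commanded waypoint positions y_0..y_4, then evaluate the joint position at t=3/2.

y_0=5 y_1=-2 y_2=-5 y_3=3 y_4=-5
S(3/2) = -38537/8000

y_0 = S_0(0) = a_0 = 5
y_1 = S_1(0) = a_1 = -2
y_2 = S_2(0) = a_2 = -5
y_3 = S_3(0) = a_3 = 3
y_4 = S_3(3) = -5
t_q=3/2 is in segment 1 (τ=1/2); S_1(τ)=-38537/8000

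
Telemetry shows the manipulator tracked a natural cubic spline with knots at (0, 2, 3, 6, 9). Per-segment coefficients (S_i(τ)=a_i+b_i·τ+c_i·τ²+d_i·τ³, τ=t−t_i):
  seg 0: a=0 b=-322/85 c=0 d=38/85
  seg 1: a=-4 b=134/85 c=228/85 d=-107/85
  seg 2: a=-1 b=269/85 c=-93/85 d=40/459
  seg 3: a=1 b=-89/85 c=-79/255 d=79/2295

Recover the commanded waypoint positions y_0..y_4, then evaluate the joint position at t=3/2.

y_0 = S_0(0) = a_0 = 0
y_1 = S_1(0) = a_1 = -4
y_2 = S_2(0) = a_2 = -1
y_3 = S_3(0) = a_3 = 1
y_4 = S_3(3) = -4
t_q=3/2 is in segment 0 (τ=3/2); S_0(τ)=-1419/340

y_0=0 y_1=-4 y_2=-1 y_3=1 y_4=-4
S(3/2) = -1419/340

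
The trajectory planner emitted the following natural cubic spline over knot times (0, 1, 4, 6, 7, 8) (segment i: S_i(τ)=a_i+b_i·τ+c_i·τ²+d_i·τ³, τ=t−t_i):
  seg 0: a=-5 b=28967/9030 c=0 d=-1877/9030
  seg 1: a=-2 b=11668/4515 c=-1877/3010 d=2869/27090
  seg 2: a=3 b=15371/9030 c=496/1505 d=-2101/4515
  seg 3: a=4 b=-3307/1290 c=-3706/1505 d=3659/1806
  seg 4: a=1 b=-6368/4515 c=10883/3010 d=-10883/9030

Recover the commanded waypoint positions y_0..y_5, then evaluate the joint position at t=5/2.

y_0=-5 y_1=-2 y_2=3 y_3=4 y_4=1 y_5=2
S(5/2) = 4001/4816

y_0 = S_0(0) = a_0 = -5
y_1 = S_1(0) = a_1 = -2
y_2 = S_2(0) = a_2 = 3
y_3 = S_3(0) = a_3 = 4
y_4 = S_4(0) = a_4 = 1
y_5 = S_4(1) = 2
t_q=5/2 is in segment 1 (τ=3/2); S_1(τ)=4001/4816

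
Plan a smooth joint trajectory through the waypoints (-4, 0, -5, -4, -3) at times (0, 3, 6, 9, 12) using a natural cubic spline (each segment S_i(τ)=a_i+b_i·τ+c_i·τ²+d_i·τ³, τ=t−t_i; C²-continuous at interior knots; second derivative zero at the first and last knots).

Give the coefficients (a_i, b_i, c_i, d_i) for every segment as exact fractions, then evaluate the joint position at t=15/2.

  seg 0: a=-4 b=383/168 c=0 d=-53/504
  seg 1: a=0 b=-47/84 c=-53/56 d=97/504
  seg 2: a=-5 b=-25/24 c=11/14 d=-55/504
  seg 3: a=-4 b=61/84 c=-11/56 d=11/504
S(15/2) = -2313/448

Δ: Δ0=4/3, Δ1=-5/3, Δ2=1/3, Δ3=1/3
row 1: diag=12, rhs=-18; c'=1/4, d'=-3/2
row 2: denom=12−3·1/4=45/4; d'=(12−3·-3/2)/(45/4)=22/15
row 3: denom=12−3·4/15=56/5; d'=(0−3·22/15)/(56/5)=-11/28
back: M3=-11/28
back: M2=22/15−4/15·-11/28=11/7
back: M1=-3/2−1/4·11/7=-53/28
M: M0=0, M1=-53/28, M2=11/7, M3=-11/28, M4=0
seg 0: a=-4, c=M0/2=0, d=(M1−M0)/(6·3)=-53/504, b=Δ0−h0·(2M0+M1)/6=383/168
seg 1: a=0, c=M1/2=-53/56, d=(M2−M1)/(6·3)=97/504, b=Δ1−h1·(2M1+M2)/6=-47/84
seg 2: a=-5, c=M2/2=11/14, d=(M3−M2)/(6·3)=-55/504, b=Δ2−h2·(2M2+M3)/6=-25/24
seg 3: a=-4, c=M3/2=-11/56, d=(M4−M3)/(6·3)=11/504, b=Δ3−h3·(2M3+M4)/6=61/84
t_q=15/2 → seg 2, τ=3/2; S=-5+-25/24·τ+11/14·τ²+-55/504·τ³=-2313/448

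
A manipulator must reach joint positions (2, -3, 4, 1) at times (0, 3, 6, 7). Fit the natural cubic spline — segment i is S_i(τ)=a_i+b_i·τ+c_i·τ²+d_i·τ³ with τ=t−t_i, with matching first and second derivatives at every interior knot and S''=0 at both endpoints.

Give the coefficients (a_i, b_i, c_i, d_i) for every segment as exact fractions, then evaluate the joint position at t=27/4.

  seg 0: a=2 b=-289/87 c=0 d=16/87
  seg 1: a=-3 b=143/87 c=48/29 d=-124/261
  seg 2: a=4 b=-109/87 c=-76/29 d=76/87
S(27/4) = 907/464

Δ: Δ0=-5/3, Δ1=7/3, Δ2=-3
row 1: diag=12, rhs=24; c'=1/4, d'=2
row 2: denom=8−3·1/4=29/4; d'=(-32−3·2)/(29/4)=-152/29
back: M2=-152/29
back: M1=2−1/4·-152/29=96/29
M: M0=0, M1=96/29, M2=-152/29, M3=0
seg 0: a=2, c=M0/2=0, d=(M1−M0)/(6·3)=16/87, b=Δ0−h0·(2M0+M1)/6=-289/87
seg 1: a=-3, c=M1/2=48/29, d=(M2−M1)/(6·3)=-124/261, b=Δ1−h1·(2M1+M2)/6=143/87
seg 2: a=4, c=M2/2=-76/29, d=(M3−M2)/(6·1)=76/87, b=Δ2−h2·(2M2+M3)/6=-109/87
t_q=27/4 → seg 2, τ=3/4; S=4+-109/87·τ+-76/29·τ²+76/87·τ³=907/464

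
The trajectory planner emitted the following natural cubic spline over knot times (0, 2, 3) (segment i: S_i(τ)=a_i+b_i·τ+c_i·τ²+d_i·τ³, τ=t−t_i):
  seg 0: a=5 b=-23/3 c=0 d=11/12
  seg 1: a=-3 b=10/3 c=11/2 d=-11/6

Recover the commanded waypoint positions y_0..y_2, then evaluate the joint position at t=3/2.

y_0=5 y_1=-3 y_2=4
S(3/2) = -109/32

y_0 = S_0(0) = a_0 = 5
y_1 = S_1(0) = a_1 = -3
y_2 = S_1(1) = 4
t_q=3/2 is in segment 0 (τ=3/2); S_0(τ)=-109/32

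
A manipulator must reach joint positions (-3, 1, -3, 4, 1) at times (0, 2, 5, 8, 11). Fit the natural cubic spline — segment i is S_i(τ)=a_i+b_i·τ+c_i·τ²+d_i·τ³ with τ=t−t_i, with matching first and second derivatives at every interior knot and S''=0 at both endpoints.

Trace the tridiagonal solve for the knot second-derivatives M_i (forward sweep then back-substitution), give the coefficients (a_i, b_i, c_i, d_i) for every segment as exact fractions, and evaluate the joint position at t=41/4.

Δ: Δ0=2, Δ1=-4/3, Δ2=7/3, Δ3=-1
row 1: diag=10, rhs=-20; c'=3/10, d'=-2
row 2: denom=12−3·3/10=111/10; d'=(22−3·-2)/(111/10)=280/111
row 3: denom=12−3·10/37=414/37; d'=(-20−3·280/111)/(414/37)=-170/69
back: M3=-170/69
back: M2=280/111−10/37·-170/69=220/69
back: M1=-2−3/10·220/69=-68/23
M: M0=0, M1=-68/23, M2=220/69, M3=-170/69, M4=0
seg 0: a=-3, c=M0/2=0, d=(M1−M0)/(6·2)=-17/69, b=Δ0−h0·(2M0+M1)/6=206/69
seg 1: a=1, c=M1/2=-34/23, d=(M2−M1)/(6·3)=212/621, b=Δ1−h1·(2M1+M2)/6=2/69
seg 2: a=-3, c=M2/2=110/69, d=(M3−M2)/(6·3)=-65/207, b=Δ2−h2·(2M2+M3)/6=26/69
seg 3: a=4, c=M3/2=-85/69, d=(M4−M3)/(6·3)=85/621, b=Δ3−h3·(2M3+M4)/6=101/69
t_q=41/4 → seg 3, τ=9/4; S=4+101/69·τ+-85/69·τ²+85/621·τ³=3851/1472

  seg 0: a=-3 b=206/69 c=0 d=-17/69
  seg 1: a=1 b=2/69 c=-34/23 d=212/621
  seg 2: a=-3 b=26/69 c=110/69 d=-65/207
  seg 3: a=4 b=101/69 c=-85/69 d=85/621
S(41/4) = 3851/1472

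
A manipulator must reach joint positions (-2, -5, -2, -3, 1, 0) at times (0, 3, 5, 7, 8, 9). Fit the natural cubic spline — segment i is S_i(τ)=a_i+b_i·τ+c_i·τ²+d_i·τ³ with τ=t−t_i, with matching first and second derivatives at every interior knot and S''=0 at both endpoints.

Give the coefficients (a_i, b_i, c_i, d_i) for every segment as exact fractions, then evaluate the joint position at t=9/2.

Δ: Δ0=-1, Δ1=3/2, Δ2=-1/2, Δ3=4, Δ4=-1
row 1: diag=10, rhs=15; c'=1/5, d'=3/2
row 2: denom=8−2·1/5=38/5; d'=(-12−2·3/2)/(38/5)=-75/38
row 3: denom=6−2·5/19=104/19; d'=(27−2·-75/38)/(104/19)=147/26
row 4: denom=4−1·19/104=397/104; d'=(-30−1·147/26)/(397/104)=-3708/397
back: M4=-3708/397
back: M3=147/26−19/104·-3708/397=2922/397
back: M2=-75/38−5/19·2922/397=-3105/794
back: M1=3/2−1/5·-3105/794=906/397
M: M0=0, M1=906/397, M2=-3105/794, M3=2922/397, M4=-3708/397, M5=0
seg 0: a=-2, c=M0/2=0, d=(M1−M0)/(6·3)=151/1191, b=Δ0−h0·(2M0+M1)/6=-850/397
seg 1: a=-5, c=M1/2=453/397, d=(M2−M1)/(6·2)=-1639/3176, b=Δ1−h1·(2M1+M2)/6=509/397
seg 2: a=-2, c=M2/2=-3105/1588, d=(M3−M2)/(6·2)=2983/3176, b=Δ2−h2·(2M2+M3)/6=-275/794
seg 3: a=-3, c=M3/2=1461/397, d=(M4−M3)/(6·1)=-1105/397, b=Δ3−h3·(2M3+M4)/6=1232/397
seg 4: a=1, c=M4/2=-1854/397, d=(M5−M4)/(6·1)=618/397, b=Δ4−h4·(2M4+M5)/6=839/397
t_q=9/2 → seg 1, τ=3/2; S=-5+509/397·τ+453/397·τ²+-1639/3176·τ³=-57197/25408

  seg 0: a=-2 b=-850/397 c=0 d=151/1191
  seg 1: a=-5 b=509/397 c=453/397 d=-1639/3176
  seg 2: a=-2 b=-275/794 c=-3105/1588 d=2983/3176
  seg 3: a=-3 b=1232/397 c=1461/397 d=-1105/397
  seg 4: a=1 b=839/397 c=-1854/397 d=618/397
S(9/2) = -57197/25408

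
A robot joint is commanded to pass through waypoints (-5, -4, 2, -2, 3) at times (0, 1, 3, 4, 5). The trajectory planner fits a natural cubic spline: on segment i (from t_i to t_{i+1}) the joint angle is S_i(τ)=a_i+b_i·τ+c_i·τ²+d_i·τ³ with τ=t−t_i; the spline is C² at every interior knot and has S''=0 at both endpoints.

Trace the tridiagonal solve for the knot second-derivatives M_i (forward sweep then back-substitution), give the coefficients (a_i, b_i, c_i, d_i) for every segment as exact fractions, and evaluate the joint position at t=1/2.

  seg 0: a=-5 b=1/61 c=0 d=60/61
  seg 1: a=-4 b=181/61 c=180/61 d=-179/122
  seg 2: a=2 b=-173/61 c=-357/61 d=286/61
  seg 3: a=-2 b=-29/61 c=501/61 d=-167/61
S(1/2) = -297/61

Δ: Δ0=1, Δ1=3, Δ2=-4, Δ3=5
row 1: diag=6, rhs=12; c'=1/3, d'=2
row 2: denom=6−2·1/3=16/3; d'=(-42−2·2)/(16/3)=-69/8
row 3: denom=4−1·3/16=61/16; d'=(54−1·-69/8)/(61/16)=1002/61
back: M3=1002/61
back: M2=-69/8−3/16·1002/61=-714/61
back: M1=2−1/3·-714/61=360/61
M: M0=0, M1=360/61, M2=-714/61, M3=1002/61, M4=0
seg 0: a=-5, c=M0/2=0, d=(M1−M0)/(6·1)=60/61, b=Δ0−h0·(2M0+M1)/6=1/61
seg 1: a=-4, c=M1/2=180/61, d=(M2−M1)/(6·2)=-179/122, b=Δ1−h1·(2M1+M2)/6=181/61
seg 2: a=2, c=M2/2=-357/61, d=(M3−M2)/(6·1)=286/61, b=Δ2−h2·(2M2+M3)/6=-173/61
seg 3: a=-2, c=M3/2=501/61, d=(M4−M3)/(6·1)=-167/61, b=Δ3−h3·(2M3+M4)/6=-29/61
t_q=1/2 → seg 0, τ=1/2; S=-5+1/61·τ+0·τ²+60/61·τ³=-297/61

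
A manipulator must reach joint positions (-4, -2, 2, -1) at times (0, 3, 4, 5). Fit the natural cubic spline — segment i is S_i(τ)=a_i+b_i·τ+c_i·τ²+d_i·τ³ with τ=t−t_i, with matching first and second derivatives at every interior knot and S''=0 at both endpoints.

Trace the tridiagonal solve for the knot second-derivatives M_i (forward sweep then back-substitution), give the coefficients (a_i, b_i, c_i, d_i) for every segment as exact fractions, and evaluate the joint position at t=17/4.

  seg 0: a=-4 b=-121/93 c=0 d=61/279
  seg 1: a=-2 b=428/93 c=61/31 d=-239/93
  seg 2: a=2 b=77/93 c=-178/31 d=178/93
S(17/4) = 1863/992

Δ: Δ0=2/3, Δ1=4, Δ2=-3
row 1: diag=8, rhs=20; c'=1/8, d'=5/2
row 2: denom=4−1·1/8=31/8; d'=(-42−1·5/2)/(31/8)=-356/31
back: M2=-356/31
back: M1=5/2−1/8·-356/31=122/31
M: M0=0, M1=122/31, M2=-356/31, M3=0
seg 0: a=-4, c=M0/2=0, d=(M1−M0)/(6·3)=61/279, b=Δ0−h0·(2M0+M1)/6=-121/93
seg 1: a=-2, c=M1/2=61/31, d=(M2−M1)/(6·1)=-239/93, b=Δ1−h1·(2M1+M2)/6=428/93
seg 2: a=2, c=M2/2=-178/31, d=(M3−M2)/(6·1)=178/93, b=Δ2−h2·(2M2+M3)/6=77/93
t_q=17/4 → seg 2, τ=1/4; S=2+77/93·τ+-178/31·τ²+178/93·τ³=1863/992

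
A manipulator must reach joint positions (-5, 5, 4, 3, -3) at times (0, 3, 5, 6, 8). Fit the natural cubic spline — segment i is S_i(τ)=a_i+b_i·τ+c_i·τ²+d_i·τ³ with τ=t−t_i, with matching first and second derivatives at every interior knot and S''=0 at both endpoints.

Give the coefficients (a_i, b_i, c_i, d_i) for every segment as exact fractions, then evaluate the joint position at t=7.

Δ: Δ0=10/3, Δ1=-1/2, Δ2=-1, Δ3=-3
row 1: diag=10, rhs=-23; c'=1/5, d'=-23/10
row 2: denom=6−2·1/5=28/5; d'=(-3−2·-23/10)/(28/5)=2/7
row 3: denom=6−1·5/28=163/28; d'=(-12−1·2/7)/(163/28)=-344/163
back: M3=-344/163
back: M2=2/7−5/28·-344/163=108/163
back: M1=-23/10−1/5·108/163=-793/326
M: M0=0, M1=-793/326, M2=108/163, M3=-344/163, M4=0
seg 0: a=-5, c=M0/2=0, d=(M1−M0)/(6·3)=-793/5868, b=Δ0−h0·(2M0+M1)/6=8899/1956
seg 1: a=5, c=M1/2=-793/652, d=(M2−M1)/(6·2)=1009/3912, b=Δ1−h1·(2M1+M2)/6=881/978
seg 2: a=4, c=M2/2=54/163, d=(M3−M2)/(6·1)=-226/489, b=Δ2−h2·(2M2+M3)/6=-425/489
seg 3: a=3, c=M3/2=-172/163, d=(M4−M3)/(6·2)=86/489, b=Δ3−h3·(2M3+M4)/6=-779/489
t_q=7 → seg 3, τ=1; S=3+-779/489·τ+-172/163·τ²+86/489·τ³=86/163

  seg 0: a=-5 b=8899/1956 c=0 d=-793/5868
  seg 1: a=5 b=881/978 c=-793/652 d=1009/3912
  seg 2: a=4 b=-425/489 c=54/163 d=-226/489
  seg 3: a=3 b=-779/489 c=-172/163 d=86/489
S(7) = 86/163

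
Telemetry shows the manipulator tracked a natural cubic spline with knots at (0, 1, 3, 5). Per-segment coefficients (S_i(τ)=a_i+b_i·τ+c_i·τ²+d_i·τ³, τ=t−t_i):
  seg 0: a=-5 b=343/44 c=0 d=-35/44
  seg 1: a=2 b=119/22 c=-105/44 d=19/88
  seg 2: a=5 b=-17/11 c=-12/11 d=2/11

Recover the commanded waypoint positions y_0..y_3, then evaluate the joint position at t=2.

y_0=-5 y_1=2 y_2=5 y_3=-1
S(2) = 461/88

y_0 = S_0(0) = a_0 = -5
y_1 = S_1(0) = a_1 = 2
y_2 = S_2(0) = a_2 = 5
y_3 = S_2(2) = -1
t_q=2 is in segment 1 (τ=1); S_1(τ)=461/88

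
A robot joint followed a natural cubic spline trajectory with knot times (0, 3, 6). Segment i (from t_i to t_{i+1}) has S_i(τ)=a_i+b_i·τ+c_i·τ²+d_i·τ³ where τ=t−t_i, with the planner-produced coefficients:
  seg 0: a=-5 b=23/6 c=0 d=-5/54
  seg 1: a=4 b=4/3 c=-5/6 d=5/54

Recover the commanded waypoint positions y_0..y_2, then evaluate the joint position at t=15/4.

y_0 = S_0(0) = a_0 = -5
y_1 = S_1(0) = a_1 = 4
y_2 = S_1(3) = 3
t_q=15/4 is in segment 1 (τ=3/4); S_1(τ)=585/128

y_0=-5 y_1=4 y_2=3
S(15/4) = 585/128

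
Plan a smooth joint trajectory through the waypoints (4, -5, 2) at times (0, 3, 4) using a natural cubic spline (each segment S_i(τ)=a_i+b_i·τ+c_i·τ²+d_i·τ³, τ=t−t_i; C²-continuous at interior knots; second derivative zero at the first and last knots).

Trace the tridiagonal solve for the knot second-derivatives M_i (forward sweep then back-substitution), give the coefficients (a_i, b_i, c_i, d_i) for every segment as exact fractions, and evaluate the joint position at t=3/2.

  seg 0: a=4 b=-27/4 c=0 d=5/12
  seg 1: a=-5 b=9/2 c=15/4 d=-5/4
S(3/2) = -151/32

Δ: Δ0=-3, Δ1=7
row 1: diag=8, rhs=60; c'=1/8, d'=15/2
back: M1=15/2
M: M0=0, M1=15/2, M2=0
seg 0: a=4, c=M0/2=0, d=(M1−M0)/(6·3)=5/12, b=Δ0−h0·(2M0+M1)/6=-27/4
seg 1: a=-5, c=M1/2=15/4, d=(M2−M1)/(6·1)=-5/4, b=Δ1−h1·(2M1+M2)/6=9/2
t_q=3/2 → seg 0, τ=3/2; S=4+-27/4·τ+0·τ²+5/12·τ³=-151/32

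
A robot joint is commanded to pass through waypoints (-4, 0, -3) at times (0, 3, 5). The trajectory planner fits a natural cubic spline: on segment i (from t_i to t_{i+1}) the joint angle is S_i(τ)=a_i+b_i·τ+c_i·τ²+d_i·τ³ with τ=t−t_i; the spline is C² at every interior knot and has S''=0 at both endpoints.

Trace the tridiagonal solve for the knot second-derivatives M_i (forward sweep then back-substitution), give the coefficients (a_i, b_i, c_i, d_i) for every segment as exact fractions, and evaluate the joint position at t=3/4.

Δ: Δ0=4/3, Δ1=-3/2
row 1: diag=10, rhs=-17; c'=1/5, d'=-17/10
back: M1=-17/10
M: M0=0, M1=-17/10, M2=0
seg 0: a=-4, c=M0/2=0, d=(M1−M0)/(6·3)=-17/180, b=Δ0−h0·(2M0+M1)/6=131/60
seg 1: a=0, c=M1/2=-17/20, d=(M2−M1)/(6·2)=17/120, b=Δ1−h1·(2M1+M2)/6=-11/30
t_q=3/4 → seg 0, τ=3/4; S=-4+131/60·τ+0·τ²+-17/180·τ³=-615/256

  seg 0: a=-4 b=131/60 c=0 d=-17/180
  seg 1: a=0 b=-11/30 c=-17/20 d=17/120
S(3/4) = -615/256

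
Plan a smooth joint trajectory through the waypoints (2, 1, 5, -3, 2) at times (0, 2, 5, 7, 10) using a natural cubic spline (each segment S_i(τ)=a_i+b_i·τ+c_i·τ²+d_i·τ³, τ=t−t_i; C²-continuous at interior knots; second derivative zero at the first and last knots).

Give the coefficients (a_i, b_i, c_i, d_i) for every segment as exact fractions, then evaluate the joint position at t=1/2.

Δ: Δ0=-1/2, Δ1=4/3, Δ2=-4, Δ3=5/3
row 1: diag=10, rhs=11; c'=3/10, d'=11/10
row 2: denom=10−3·3/10=91/10; d'=(-32−3·11/10)/(91/10)=-353/91
row 3: denom=10−2·20/91=870/91; d'=(34−2·-353/91)/(870/91)=380/87
back: M3=380/87
back: M2=-353/91−20/91·380/87=-421/87
back: M1=11/10−3/10·-421/87=74/29
M: M0=0, M1=74/29, M2=-421/87, M3=380/87, M4=0
seg 0: a=2, c=M0/2=0, d=(M1−M0)/(6·2)=37/174, b=Δ0−h0·(2M0+M1)/6=-235/174
seg 1: a=1, c=M1/2=37/29, d=(M2−M1)/(6·3)=-643/1566, b=Δ1−h1·(2M1+M2)/6=209/174
seg 2: a=5, c=M2/2=-421/174, d=(M3−M2)/(6·2)=89/116, b=Δ2−h2·(2M2+M3)/6=-194/87
seg 3: a=-3, c=M3/2=190/87, d=(M4−M3)/(6·3)=-190/783, b=Δ3−h3·(2M3+M4)/6=-235/87
t_q=1/2 → seg 0, τ=1/2; S=2+-235/174·τ+0·τ²+37/174·τ³=627/464

  seg 0: a=2 b=-235/174 c=0 d=37/174
  seg 1: a=1 b=209/174 c=37/29 d=-643/1566
  seg 2: a=5 b=-194/87 c=-421/174 d=89/116
  seg 3: a=-3 b=-235/87 c=190/87 d=-190/783
S(1/2) = 627/464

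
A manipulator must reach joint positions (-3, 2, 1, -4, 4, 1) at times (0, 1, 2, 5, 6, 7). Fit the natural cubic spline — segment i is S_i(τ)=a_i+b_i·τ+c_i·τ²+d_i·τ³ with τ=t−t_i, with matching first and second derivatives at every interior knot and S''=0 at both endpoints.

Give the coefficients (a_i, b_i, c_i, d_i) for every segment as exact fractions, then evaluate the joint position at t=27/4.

Δ: Δ0=5, Δ1=-1, Δ2=-5/3, Δ3=8, Δ4=-3
row 1: diag=4, rhs=-36; c'=1/4, d'=-9
row 2: denom=8−1·1/4=31/4; d'=(-4−1·-9)/(31/4)=20/31
row 3: denom=8−3·12/31=212/31; d'=(58−3·20/31)/(212/31)=869/106
row 4: denom=4−1·31/212=817/212; d'=(-66−1·869/106)/(817/212)=-15730/817
back: M4=-15730/817
back: M3=869/106−31/212·-15730/817=8998/817
back: M2=20/31−12/31·8998/817=-2956/817
back: M1=-9−1/4·-2956/817=-6614/817
M: M0=0, M1=-6614/817, M2=-2956/817, M3=8998/817, M4=-15730/817, M5=0
seg 0: a=-3, c=M0/2=0, d=(M1−M0)/(6·1)=-3307/2451, b=Δ0−h0·(2M0+M1)/6=15562/2451
seg 1: a=2, c=M1/2=-3307/817, d=(M2−M1)/(6·1)=1829/2451, b=Δ1−h1·(2M1+M2)/6=5641/2451
seg 2: a=1, c=M2/2=-1478/817, d=(M3−M2)/(6·3)=139/171, b=Δ2−h2·(2M2+M3)/6=-8714/2451
seg 3: a=-4, c=M3/2=4499/817, d=(M4−M3)/(6·1)=-12364/2451, b=Δ3−h3·(2M3+M4)/6=18475/2451
seg 4: a=4, c=M4/2=-7865/817, d=(M5−M4)/(6·1)=7865/2451, b=Δ4−h4·(2M4+M5)/6=8377/2451
t_q=27/4 → seg 4, τ=3/4; S=4+8377/2451·τ+-7865/817·τ²+7865/2451·τ³=130829/52288

  seg 0: a=-3 b=15562/2451 c=0 d=-3307/2451
  seg 1: a=2 b=5641/2451 c=-3307/817 d=1829/2451
  seg 2: a=1 b=-8714/2451 c=-1478/817 d=139/171
  seg 3: a=-4 b=18475/2451 c=4499/817 d=-12364/2451
  seg 4: a=4 b=8377/2451 c=-7865/817 d=7865/2451
S(27/4) = 130829/52288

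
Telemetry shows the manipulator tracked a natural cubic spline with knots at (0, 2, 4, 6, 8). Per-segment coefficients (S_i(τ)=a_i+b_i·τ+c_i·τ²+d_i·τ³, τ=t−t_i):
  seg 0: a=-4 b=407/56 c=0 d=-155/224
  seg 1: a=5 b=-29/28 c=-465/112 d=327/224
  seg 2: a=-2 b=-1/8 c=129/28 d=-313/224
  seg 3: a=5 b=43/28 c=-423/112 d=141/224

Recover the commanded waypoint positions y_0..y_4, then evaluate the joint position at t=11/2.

y_0 = S_0(0) = a_0 = -4
y_1 = S_1(0) = a_1 = 5
y_2 = S_2(0) = a_2 = -2
y_3 = S_3(0) = a_3 = 5
y_4 = S_3(2) = -2
t_q=11/2 is in segment 2 (τ=3/2); S_2(τ)=6205/1792

y_0=-4 y_1=5 y_2=-2 y_3=5 y_4=-2
S(11/2) = 6205/1792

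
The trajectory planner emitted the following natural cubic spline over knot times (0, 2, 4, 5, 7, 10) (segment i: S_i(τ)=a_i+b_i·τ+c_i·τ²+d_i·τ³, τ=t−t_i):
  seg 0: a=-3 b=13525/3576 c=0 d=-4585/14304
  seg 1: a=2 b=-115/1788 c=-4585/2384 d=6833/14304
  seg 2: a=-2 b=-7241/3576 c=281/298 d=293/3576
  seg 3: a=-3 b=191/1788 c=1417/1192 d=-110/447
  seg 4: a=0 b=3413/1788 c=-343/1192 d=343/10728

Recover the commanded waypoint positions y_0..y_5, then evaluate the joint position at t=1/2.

y_0 = S_0(0) = a_0 = -3
y_1 = S_1(0) = a_1 = 2
y_2 = S_2(0) = a_2 = -2
y_3 = S_3(0) = a_3 = -3
y_4 = S_4(0) = a_4 = 0
y_5 = S_4(3) = 4
t_q=1/2 is in segment 0 (τ=1/2); S_0(τ)=-43827/38144

y_0=-3 y_1=2 y_2=-2 y_3=-3 y_4=0 y_5=4
S(1/2) = -43827/38144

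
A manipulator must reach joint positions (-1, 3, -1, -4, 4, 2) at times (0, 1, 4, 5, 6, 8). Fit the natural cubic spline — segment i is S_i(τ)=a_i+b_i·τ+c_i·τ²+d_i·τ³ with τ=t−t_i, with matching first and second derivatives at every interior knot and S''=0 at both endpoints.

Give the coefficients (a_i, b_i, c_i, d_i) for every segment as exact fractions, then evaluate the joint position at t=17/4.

Δ: Δ0=4, Δ1=-4/3, Δ2=-3, Δ3=8, Δ4=-1
row 1: diag=8, rhs=-32; c'=3/8, d'=-4
row 2: denom=8−3·3/8=55/8; d'=(-10−3·-4)/(55/8)=16/55
row 3: denom=4−1·8/55=212/55; d'=(66−1·16/55)/(212/55)=1807/106
row 4: denom=6−1·55/212=1217/212; d'=(-54−1·1807/106)/(1217/212)=-15062/1217
back: M4=-15062/1217
back: M3=1807/106−55/212·-15062/1217=24654/1217
back: M2=16/55−8/55·24654/1217=-3232/1217
back: M1=-4−3/8·-3232/1217=-3656/1217
M: M0=0, M1=-3656/1217, M2=-3232/1217, M3=24654/1217, M4=-15062/1217, M5=0
seg 0: a=-1, c=M0/2=0, d=(M1−M0)/(6·1)=-1828/3651, b=Δ0−h0·(2M0+M1)/6=16432/3651
seg 1: a=3, c=M1/2=-1828/1217, d=(M2−M1)/(6·3)=212/10953, b=Δ1−h1·(2M1+M2)/6=10948/3651
seg 2: a=-1, c=M2/2=-1616/1217, d=(M3−M2)/(6·1)=13943/3651, b=Δ2−h2·(2M2+M3)/6=-20048/3651
seg 3: a=-4, c=M3/2=12327/1217, d=(M4−M3)/(6·1)=-19858/3651, b=Δ3−h3·(2M3+M4)/6=12085/3651
seg 4: a=4, c=M4/2=-7531/1217, d=(M5−M4)/(6·2)=7531/7302, b=Δ4−h4·(2M4+M5)/6=26473/3651
t_q=17/4 → seg 2, τ=1/4; S=-1+-20048/3651·τ+-1616/1217·τ²+13943/3651·τ³=-186627/77888

  seg 0: a=-1 b=16432/3651 c=0 d=-1828/3651
  seg 1: a=3 b=10948/3651 c=-1828/1217 d=212/10953
  seg 2: a=-1 b=-20048/3651 c=-1616/1217 d=13943/3651
  seg 3: a=-4 b=12085/3651 c=12327/1217 d=-19858/3651
  seg 4: a=4 b=26473/3651 c=-7531/1217 d=7531/7302
S(17/4) = -186627/77888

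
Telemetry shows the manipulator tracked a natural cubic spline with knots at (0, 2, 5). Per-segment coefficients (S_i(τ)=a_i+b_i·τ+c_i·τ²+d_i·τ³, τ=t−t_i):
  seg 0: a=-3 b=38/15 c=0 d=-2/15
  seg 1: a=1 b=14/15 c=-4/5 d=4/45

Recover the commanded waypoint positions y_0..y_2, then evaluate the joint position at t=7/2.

y_0=-3 y_1=1 y_2=-1
S(7/2) = 9/10

y_0 = S_0(0) = a_0 = -3
y_1 = S_1(0) = a_1 = 1
y_2 = S_1(3) = -1
t_q=7/2 is in segment 1 (τ=3/2); S_1(τ)=9/10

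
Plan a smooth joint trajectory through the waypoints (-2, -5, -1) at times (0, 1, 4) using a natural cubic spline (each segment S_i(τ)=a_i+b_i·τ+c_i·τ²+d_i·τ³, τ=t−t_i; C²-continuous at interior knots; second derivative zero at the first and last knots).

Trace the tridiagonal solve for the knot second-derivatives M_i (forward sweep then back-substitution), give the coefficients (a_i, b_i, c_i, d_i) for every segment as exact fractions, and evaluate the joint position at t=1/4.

Δ: Δ0=-3, Δ1=4/3
row 1: diag=8, rhs=26; c'=3/8, d'=13/4
back: M1=13/4
M: M0=0, M1=13/4, M2=0
seg 0: a=-2, c=M0/2=0, d=(M1−M0)/(6·1)=13/24, b=Δ0−h0·(2M0+M1)/6=-85/24
seg 1: a=-5, c=M1/2=13/8, d=(M2−M1)/(6·3)=-13/72, b=Δ1−h1·(2M1+M2)/6=-23/12
t_q=1/4 → seg 0, τ=1/4; S=-2+-85/24·τ+0·τ²+13/24·τ³=-1473/512

  seg 0: a=-2 b=-85/24 c=0 d=13/24
  seg 1: a=-5 b=-23/12 c=13/8 d=-13/72
S(1/4) = -1473/512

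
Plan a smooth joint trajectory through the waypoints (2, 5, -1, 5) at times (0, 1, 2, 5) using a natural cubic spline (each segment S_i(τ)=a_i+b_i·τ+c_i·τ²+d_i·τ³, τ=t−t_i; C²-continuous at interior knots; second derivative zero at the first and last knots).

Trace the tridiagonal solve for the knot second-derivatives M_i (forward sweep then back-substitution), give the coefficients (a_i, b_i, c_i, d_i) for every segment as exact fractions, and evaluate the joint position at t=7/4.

Δ: Δ0=3, Δ1=-6, Δ2=2
row 1: diag=4, rhs=-54; c'=1/4, d'=-27/2
row 2: denom=8−1·1/4=31/4; d'=(48−1·-27/2)/(31/4)=246/31
back: M2=246/31
back: M1=-27/2−1/4·246/31=-480/31
M: M0=0, M1=-480/31, M2=246/31, M3=0
seg 0: a=2, c=M0/2=0, d=(M1−M0)/(6·1)=-80/31, b=Δ0−h0·(2M0+M1)/6=173/31
seg 1: a=5, c=M1/2=-240/31, d=(M2−M1)/(6·1)=121/31, b=Δ1−h1·(2M1+M2)/6=-67/31
seg 2: a=-1, c=M2/2=123/31, d=(M3−M2)/(6·3)=-41/93, b=Δ2−h2·(2M2+M3)/6=-184/31
t_q=7/4 → seg 1, τ=3/4; S=5+-67/31·τ+-240/31·τ²+121/31·τ³=1331/1984

  seg 0: a=2 b=173/31 c=0 d=-80/31
  seg 1: a=5 b=-67/31 c=-240/31 d=121/31
  seg 2: a=-1 b=-184/31 c=123/31 d=-41/93
S(7/4) = 1331/1984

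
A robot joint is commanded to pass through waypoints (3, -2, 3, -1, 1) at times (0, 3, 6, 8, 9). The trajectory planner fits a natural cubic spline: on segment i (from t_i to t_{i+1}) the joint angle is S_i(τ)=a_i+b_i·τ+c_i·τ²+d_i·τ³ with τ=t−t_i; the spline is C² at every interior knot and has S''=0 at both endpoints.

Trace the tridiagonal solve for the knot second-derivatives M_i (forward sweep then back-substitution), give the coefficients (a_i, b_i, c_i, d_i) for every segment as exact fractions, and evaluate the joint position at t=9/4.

  seg 0: a=3 b=-310/103 c=0 d=415/2781
  seg 1: a=-2 b=105/103 c=415/309 d=-1045/2781
  seg 2: a=3 b=-110/103 c=-210/103 d=81/103
  seg 3: a=-1 b=22/103 c=276/103 d=-92/103
S(9/4) = -13659/6592

Δ: Δ0=-5/3, Δ1=5/3, Δ2=-2, Δ3=2
row 1: diag=12, rhs=20; c'=1/4, d'=5/3
row 2: denom=10−3·1/4=37/4; d'=(-22−3·5/3)/(37/4)=-108/37
row 3: denom=6−2·8/37=206/37; d'=(24−2·-108/37)/(206/37)=552/103
back: M3=552/103
back: M2=-108/37−8/37·552/103=-420/103
back: M1=5/3−1/4·-420/103=830/309
M: M0=0, M1=830/309, M2=-420/103, M3=552/103, M4=0
seg 0: a=3, c=M0/2=0, d=(M1−M0)/(6·3)=415/2781, b=Δ0−h0·(2M0+M1)/6=-310/103
seg 1: a=-2, c=M1/2=415/309, d=(M2−M1)/(6·3)=-1045/2781, b=Δ1−h1·(2M1+M2)/6=105/103
seg 2: a=3, c=M2/2=-210/103, d=(M3−M2)/(6·2)=81/103, b=Δ2−h2·(2M2+M3)/6=-110/103
seg 3: a=-1, c=M3/2=276/103, d=(M4−M3)/(6·1)=-92/103, b=Δ3−h3·(2M3+M4)/6=22/103
t_q=9/4 → seg 0, τ=9/4; S=3+-310/103·τ+0·τ²+415/2781·τ³=-13659/6592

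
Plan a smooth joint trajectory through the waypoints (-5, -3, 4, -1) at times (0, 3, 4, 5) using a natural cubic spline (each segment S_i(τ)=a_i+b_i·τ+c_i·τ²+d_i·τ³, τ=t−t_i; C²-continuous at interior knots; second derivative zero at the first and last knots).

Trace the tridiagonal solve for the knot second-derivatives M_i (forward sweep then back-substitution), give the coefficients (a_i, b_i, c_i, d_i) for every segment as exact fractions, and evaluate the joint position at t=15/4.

Δ: Δ0=2/3, Δ1=7, Δ2=-5
row 1: diag=8, rhs=38; c'=1/8, d'=19/4
row 2: denom=4−1·1/8=31/8; d'=(-72−1·19/4)/(31/8)=-614/31
back: M2=-614/31
back: M1=19/4−1/8·-614/31=224/31
M: M0=0, M1=224/31, M2=-614/31, M3=0
seg 0: a=-5, c=M0/2=0, d=(M1−M0)/(6·3)=112/279, b=Δ0−h0·(2M0+M1)/6=-274/93
seg 1: a=-3, c=M1/2=112/31, d=(M2−M1)/(6·1)=-419/93, b=Δ1−h1·(2M1+M2)/6=734/93
seg 2: a=4, c=M2/2=-307/31, d=(M3−M2)/(6·1)=307/93, b=Δ2−h2·(2M2+M3)/6=149/93
t_q=15/4 → seg 1, τ=3/4; S=-3+734/93·τ+112/31·τ²+-419/93·τ³=6053/1984

  seg 0: a=-5 b=-274/93 c=0 d=112/279
  seg 1: a=-3 b=734/93 c=112/31 d=-419/93
  seg 2: a=4 b=149/93 c=-307/31 d=307/93
S(15/4) = 6053/1984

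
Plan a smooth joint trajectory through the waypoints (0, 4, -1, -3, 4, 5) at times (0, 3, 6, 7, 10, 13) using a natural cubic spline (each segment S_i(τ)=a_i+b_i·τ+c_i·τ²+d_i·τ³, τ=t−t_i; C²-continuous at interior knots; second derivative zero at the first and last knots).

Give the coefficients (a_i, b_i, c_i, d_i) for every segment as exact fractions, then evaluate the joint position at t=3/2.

Δ: Δ0=4/3, Δ1=-5/3, Δ2=-2, Δ3=7/3, Δ4=1/3
row 1: diag=12, rhs=-18; c'=1/4, d'=-3/2
row 2: denom=8−3·1/4=29/4; d'=(-2−3·-3/2)/(29/4)=10/29
row 3: denom=8−1·4/29=228/29; d'=(26−1·10/29)/(228/29)=62/19
row 4: denom=12−3·29/76=825/76; d'=(-12−3·62/19)/(825/76)=-552/275
back: M4=-552/275
back: M3=62/19−29/76·-552/275=1108/275
back: M2=10/29−4/29·1108/275=-58/275
back: M1=-3/2−1/4·-58/275=-398/275
M: M0=0, M1=-398/275, M2=-58/275, M3=1108/275, M4=-552/275, M5=0
seg 0: a=0, c=M0/2=0, d=(M1−M0)/(6·3)=-199/2475, b=Δ0−h0·(2M0+M1)/6=1697/825
seg 1: a=4, c=M1/2=-199/275, d=(M2−M1)/(6·3)=34/495, b=Δ1−h1·(2M1+M2)/6=-94/825
seg 2: a=-1, c=M2/2=-29/275, d=(M3−M2)/(6·1)=53/75, b=Δ2−h2·(2M2+M3)/6=-2146/825
seg 3: a=-3, c=M3/2=554/275, d=(M4−M3)/(6·3)=-166/495, b=Δ3−h3·(2M3+M4)/6=-571/825
seg 4: a=4, c=M4/2=-276/275, d=(M5−M4)/(6·3)=92/825, b=Δ4−h4·(2M4+M5)/6=1931/825
t_q=3/2 → seg 0, τ=3/2; S=0+1697/825·τ+0·τ²+-199/2475·τ³=6191/2200

  seg 0: a=0 b=1697/825 c=0 d=-199/2475
  seg 1: a=4 b=-94/825 c=-199/275 d=34/495
  seg 2: a=-1 b=-2146/825 c=-29/275 d=53/75
  seg 3: a=-3 b=-571/825 c=554/275 d=-166/495
  seg 4: a=4 b=1931/825 c=-276/275 d=92/825
S(3/2) = 6191/2200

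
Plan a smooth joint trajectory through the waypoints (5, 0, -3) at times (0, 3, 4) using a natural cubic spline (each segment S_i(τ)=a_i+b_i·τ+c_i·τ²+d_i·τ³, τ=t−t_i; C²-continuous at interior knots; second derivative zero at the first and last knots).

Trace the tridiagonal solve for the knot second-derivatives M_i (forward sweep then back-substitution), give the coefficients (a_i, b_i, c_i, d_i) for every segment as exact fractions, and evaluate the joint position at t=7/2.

  seg 0: a=5 b=-7/6 c=0 d=-1/18
  seg 1: a=0 b=-8/3 c=-1/2 d=1/6
S(7/2) = -23/16

Δ: Δ0=-5/3, Δ1=-3
row 1: diag=8, rhs=-8; c'=1/8, d'=-1
back: M1=-1
M: M0=0, M1=-1, M2=0
seg 0: a=5, c=M0/2=0, d=(M1−M0)/(6·3)=-1/18, b=Δ0−h0·(2M0+M1)/6=-7/6
seg 1: a=0, c=M1/2=-1/2, d=(M2−M1)/(6·1)=1/6, b=Δ1−h1·(2M1+M2)/6=-8/3
t_q=7/2 → seg 1, τ=1/2; S=0+-8/3·τ+-1/2·τ²+1/6·τ³=-23/16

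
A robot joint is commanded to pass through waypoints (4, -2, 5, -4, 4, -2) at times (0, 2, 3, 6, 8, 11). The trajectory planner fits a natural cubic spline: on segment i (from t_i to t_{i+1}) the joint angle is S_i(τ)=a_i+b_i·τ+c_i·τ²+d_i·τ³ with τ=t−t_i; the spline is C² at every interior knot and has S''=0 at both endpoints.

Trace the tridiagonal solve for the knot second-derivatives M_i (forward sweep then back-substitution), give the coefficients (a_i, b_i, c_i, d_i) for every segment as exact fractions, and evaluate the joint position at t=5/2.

Δ: Δ0=-3, Δ1=7, Δ2=-3, Δ3=4, Δ4=-2
row 1: diag=6, rhs=60; c'=1/6, d'=10
row 2: denom=8−1·1/6=47/6; d'=(-60−1·10)/(47/6)=-420/47
row 3: denom=10−3·18/47=416/47; d'=(42−3·-420/47)/(416/47)=1617/208
row 4: denom=10−2·47/208=993/104; d'=(-36−2·1617/208)/(993/104)=-1787/331
back: M4=-1787/331
back: M3=1617/208−47/208·-1787/331=2977/331
back: M2=-420/47−18/47·2977/331=-4098/331
back: M1=10−1/6·-4098/331=3993/331
M: M0=0, M1=3993/331, M2=-4098/331, M3=2977/331, M4=-1787/331, M5=0
seg 0: a=4, c=M0/2=0, d=(M1−M0)/(6·2)=1331/1324, b=Δ0−h0·(2M0+M1)/6=-2324/331
seg 1: a=-2, c=M1/2=3993/662, d=(M2−M1)/(6·1)=-2697/662, b=Δ1−h1·(2M1+M2)/6=1669/331
seg 2: a=5, c=M2/2=-2049/331, d=(M3−M2)/(6·3)=7075/5958, b=Δ2−h2·(2M2+M3)/6=3233/662
seg 3: a=-4, c=M3/2=2977/662, d=(M4−M3)/(6·2)=-397/331, b=Δ3−h3·(2M3+M4)/6=-65/331
seg 4: a=4, c=M4/2=-1787/662, d=(M5−M4)/(6·3)=1787/5958, b=Δ4−h4·(2M4+M5)/6=1125/331
t_q=5/2 → seg 1, τ=1/2; S=-2+1669/331·τ+3993/662·τ²+-2697/662·τ³=8049/5296

  seg 0: a=4 b=-2324/331 c=0 d=1331/1324
  seg 1: a=-2 b=1669/331 c=3993/662 d=-2697/662
  seg 2: a=5 b=3233/662 c=-2049/331 d=7075/5958
  seg 3: a=-4 b=-65/331 c=2977/662 d=-397/331
  seg 4: a=4 b=1125/331 c=-1787/662 d=1787/5958
S(5/2) = 8049/5296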